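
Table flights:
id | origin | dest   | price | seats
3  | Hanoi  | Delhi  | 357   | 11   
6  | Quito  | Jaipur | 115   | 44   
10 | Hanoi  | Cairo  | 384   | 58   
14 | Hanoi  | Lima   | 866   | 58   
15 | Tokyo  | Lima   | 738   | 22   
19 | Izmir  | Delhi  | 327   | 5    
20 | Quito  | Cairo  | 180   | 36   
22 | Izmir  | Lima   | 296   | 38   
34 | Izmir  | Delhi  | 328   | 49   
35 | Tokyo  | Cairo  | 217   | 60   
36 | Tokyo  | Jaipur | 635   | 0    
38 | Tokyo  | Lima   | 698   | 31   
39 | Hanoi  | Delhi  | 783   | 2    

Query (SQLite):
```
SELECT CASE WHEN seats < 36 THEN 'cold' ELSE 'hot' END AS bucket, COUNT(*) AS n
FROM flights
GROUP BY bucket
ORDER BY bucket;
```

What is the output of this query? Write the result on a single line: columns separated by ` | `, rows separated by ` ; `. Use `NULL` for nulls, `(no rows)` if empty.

cold | 6 ; hot | 7

Bucket rows by seats < 36 → 'cold' else 'hot'; count each bucket.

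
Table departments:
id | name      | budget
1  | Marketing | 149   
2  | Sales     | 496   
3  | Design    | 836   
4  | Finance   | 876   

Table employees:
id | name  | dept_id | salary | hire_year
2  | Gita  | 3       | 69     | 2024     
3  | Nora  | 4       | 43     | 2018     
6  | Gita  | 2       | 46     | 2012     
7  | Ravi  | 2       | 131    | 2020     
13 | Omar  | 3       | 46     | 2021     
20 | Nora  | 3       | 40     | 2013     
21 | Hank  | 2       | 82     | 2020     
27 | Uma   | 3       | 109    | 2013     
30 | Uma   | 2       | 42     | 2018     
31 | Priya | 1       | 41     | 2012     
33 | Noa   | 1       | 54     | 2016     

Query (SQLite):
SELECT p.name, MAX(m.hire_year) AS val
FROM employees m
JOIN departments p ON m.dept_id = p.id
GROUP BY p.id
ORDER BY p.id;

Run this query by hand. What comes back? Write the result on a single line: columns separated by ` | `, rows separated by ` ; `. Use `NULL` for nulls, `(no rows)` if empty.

Marketing | 2016 ; Sales | 2020 ; Design | 2024 ; Finance | 2018

Join each employees row to its departments via dept_id.
Group joined rows by departments.id; compute MAX(m.hire_year) per group.
  1: ids {31, 33} → MAX(m.hire_year)=2016
  2: ids {6, 7, 21, 30} → MAX(m.hire_year)=2020
  3: ids {2, 13, 20, 27} → MAX(m.hire_year)=2024
  4: ids {3} → MAX(m.hire_year)=2018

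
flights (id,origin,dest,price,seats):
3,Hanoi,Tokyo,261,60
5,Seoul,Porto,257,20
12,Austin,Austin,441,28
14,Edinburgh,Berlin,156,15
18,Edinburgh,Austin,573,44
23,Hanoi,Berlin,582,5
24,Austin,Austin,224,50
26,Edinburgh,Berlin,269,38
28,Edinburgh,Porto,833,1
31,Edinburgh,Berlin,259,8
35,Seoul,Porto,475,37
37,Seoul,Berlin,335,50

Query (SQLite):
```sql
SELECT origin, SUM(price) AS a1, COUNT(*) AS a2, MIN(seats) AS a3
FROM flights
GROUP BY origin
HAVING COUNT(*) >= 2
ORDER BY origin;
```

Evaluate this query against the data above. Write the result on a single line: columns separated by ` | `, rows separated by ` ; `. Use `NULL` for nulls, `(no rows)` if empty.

Austin | 665 | 2 | 28 ; Edinburgh | 2090 | 5 | 1 ; Hanoi | 843 | 2 | 5 ; Seoul | 1067 | 3 | 20

Group flights by origin.
Per group compute: SUM(price), COUNT(*), MIN(seats).
HAVING: drop groups with fewer than 2 rows.
  Austin: ids {12, 24} → SUM(price)=665, COUNT(*)=2, MIN(seats)=28
  Edinburgh: ids {14, 18, 26, 28, 31} → SUM(price)=2090, COUNT(*)=5, MIN(seats)=1
  Hanoi: ids {3, 23} → SUM(price)=843, COUNT(*)=2, MIN(seats)=5
  Seoul: ids {5, 35, 37} → SUM(price)=1067, COUNT(*)=3, MIN(seats)=20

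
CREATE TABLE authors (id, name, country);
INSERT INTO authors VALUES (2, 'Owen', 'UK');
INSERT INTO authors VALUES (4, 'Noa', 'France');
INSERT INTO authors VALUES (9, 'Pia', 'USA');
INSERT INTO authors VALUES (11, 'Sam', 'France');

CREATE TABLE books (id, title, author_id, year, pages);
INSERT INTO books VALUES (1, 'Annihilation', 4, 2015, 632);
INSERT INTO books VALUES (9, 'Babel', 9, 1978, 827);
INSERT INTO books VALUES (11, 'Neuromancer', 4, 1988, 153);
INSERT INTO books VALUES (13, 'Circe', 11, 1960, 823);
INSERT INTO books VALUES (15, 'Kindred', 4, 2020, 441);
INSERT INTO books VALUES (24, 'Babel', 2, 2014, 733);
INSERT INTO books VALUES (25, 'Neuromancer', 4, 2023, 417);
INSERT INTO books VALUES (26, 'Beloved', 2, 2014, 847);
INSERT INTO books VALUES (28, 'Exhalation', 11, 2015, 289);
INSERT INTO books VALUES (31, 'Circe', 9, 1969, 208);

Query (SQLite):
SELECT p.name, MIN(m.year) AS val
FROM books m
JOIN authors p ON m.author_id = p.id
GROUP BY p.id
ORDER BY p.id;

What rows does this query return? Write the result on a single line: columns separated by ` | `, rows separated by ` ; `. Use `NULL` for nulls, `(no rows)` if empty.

Owen | 2014 ; Noa | 1988 ; Pia | 1969 ; Sam | 1960

Join each books row to its authors via author_id.
Group joined rows by authors.id; compute MIN(m.year) per group.
  2: ids {24, 26} → MIN(m.year)=2014
  4: ids {1, 11, 15, 25} → MIN(m.year)=1988
  9: ids {9, 31} → MIN(m.year)=1969
  11: ids {13, 28} → MIN(m.year)=1960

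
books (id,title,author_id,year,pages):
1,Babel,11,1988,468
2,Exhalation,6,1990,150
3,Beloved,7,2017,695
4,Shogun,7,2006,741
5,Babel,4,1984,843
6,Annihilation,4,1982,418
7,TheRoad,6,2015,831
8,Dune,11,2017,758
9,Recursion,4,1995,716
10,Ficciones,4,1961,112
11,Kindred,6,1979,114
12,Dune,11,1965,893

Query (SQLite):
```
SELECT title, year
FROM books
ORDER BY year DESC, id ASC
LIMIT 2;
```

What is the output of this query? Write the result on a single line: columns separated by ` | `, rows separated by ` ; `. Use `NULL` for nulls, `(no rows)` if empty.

Beloved | 2017 ; Dune | 2017

Sort by year desc, tiebreak id asc: (2017, id=3), (2017, id=8), (2015, id=7), (2006, id=4), (1995, id=9) …. Take first 2.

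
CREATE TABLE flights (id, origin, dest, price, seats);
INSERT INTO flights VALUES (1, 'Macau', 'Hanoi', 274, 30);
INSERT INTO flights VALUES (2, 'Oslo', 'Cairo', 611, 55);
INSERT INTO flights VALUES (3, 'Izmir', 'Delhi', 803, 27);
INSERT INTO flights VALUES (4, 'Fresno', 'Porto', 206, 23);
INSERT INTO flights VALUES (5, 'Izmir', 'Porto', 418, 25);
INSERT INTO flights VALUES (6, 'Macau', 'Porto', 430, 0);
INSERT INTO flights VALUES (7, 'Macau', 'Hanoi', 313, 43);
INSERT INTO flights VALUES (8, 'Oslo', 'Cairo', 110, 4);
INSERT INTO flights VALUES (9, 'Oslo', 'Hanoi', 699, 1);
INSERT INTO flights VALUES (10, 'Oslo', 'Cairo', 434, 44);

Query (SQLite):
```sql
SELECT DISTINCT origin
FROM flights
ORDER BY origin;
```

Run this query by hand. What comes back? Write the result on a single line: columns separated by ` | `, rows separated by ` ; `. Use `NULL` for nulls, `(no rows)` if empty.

Fresno ; Izmir ; Macau ; Oslo

Collect distinct origin values from flights.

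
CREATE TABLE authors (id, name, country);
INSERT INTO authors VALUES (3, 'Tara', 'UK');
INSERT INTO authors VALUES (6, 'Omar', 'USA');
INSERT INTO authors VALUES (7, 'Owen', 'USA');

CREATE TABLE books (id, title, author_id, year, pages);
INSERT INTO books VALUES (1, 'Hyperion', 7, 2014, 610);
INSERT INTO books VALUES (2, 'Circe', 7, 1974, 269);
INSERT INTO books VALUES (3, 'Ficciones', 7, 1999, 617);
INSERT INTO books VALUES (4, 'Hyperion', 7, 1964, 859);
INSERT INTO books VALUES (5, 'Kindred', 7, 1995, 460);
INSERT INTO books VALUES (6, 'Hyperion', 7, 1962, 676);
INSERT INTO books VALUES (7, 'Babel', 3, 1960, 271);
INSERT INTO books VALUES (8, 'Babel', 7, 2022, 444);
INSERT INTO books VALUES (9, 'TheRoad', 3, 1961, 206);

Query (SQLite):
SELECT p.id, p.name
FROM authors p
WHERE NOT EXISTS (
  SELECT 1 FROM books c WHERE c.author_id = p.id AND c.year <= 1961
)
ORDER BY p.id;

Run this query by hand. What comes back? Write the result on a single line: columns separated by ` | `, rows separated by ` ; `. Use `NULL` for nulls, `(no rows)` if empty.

6 | Omar ; 7 | Owen

For each authors row, check whether any books with matching author_id has year <= 1961.
Keep rows where that is false.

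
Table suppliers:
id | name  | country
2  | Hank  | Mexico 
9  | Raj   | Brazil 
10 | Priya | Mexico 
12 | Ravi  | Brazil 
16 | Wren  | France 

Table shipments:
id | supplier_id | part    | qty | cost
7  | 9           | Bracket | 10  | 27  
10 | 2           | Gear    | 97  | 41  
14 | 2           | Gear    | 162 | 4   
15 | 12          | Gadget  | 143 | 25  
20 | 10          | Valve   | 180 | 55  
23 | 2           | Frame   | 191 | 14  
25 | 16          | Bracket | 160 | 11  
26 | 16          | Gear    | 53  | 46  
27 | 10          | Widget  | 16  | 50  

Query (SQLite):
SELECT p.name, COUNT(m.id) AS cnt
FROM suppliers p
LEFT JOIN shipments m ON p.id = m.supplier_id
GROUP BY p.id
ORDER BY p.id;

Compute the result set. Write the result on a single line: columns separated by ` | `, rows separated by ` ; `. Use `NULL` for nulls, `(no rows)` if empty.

LEFT JOIN keeps every suppliers row; unmatched ones get NULL for shipments columns.
Group by suppliers.id and compute COUNT(m.id). COUNT(col) of an all-NULL group is 0.
  2: ids {10, 14, 23} → COUNT(m.id)=3
  9: ids {7} → COUNT(m.id)=1
  10: ids {20, 27} → COUNT(m.id)=2
  12: ids {15} → COUNT(m.id)=1
  16: ids {25, 26} → COUNT(m.id)=2

Hank | 3 ; Raj | 1 ; Priya | 2 ; Ravi | 1 ; Wren | 2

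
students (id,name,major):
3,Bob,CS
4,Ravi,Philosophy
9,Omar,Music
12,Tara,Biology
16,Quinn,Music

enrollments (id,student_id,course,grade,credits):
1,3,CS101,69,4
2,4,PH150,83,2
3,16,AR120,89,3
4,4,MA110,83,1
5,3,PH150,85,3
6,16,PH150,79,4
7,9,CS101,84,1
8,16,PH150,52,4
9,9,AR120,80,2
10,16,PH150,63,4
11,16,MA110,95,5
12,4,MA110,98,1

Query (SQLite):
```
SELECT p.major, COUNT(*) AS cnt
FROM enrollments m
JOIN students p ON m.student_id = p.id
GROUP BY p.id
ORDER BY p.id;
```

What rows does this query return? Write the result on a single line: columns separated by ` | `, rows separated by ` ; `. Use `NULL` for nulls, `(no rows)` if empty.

Join each enrollments row to its students via student_id.
Group joined rows by students.id; compute COUNT(*) per group.
  3: ids {1, 5} → COUNT(*)=2
  4: ids {2, 4, 12} → COUNT(*)=3
  9: ids {7, 9} → COUNT(*)=2
  16: ids {3, 6, 8, 10, 11} → COUNT(*)=5

CS | 2 ; Philosophy | 3 ; Music | 2 ; Music | 5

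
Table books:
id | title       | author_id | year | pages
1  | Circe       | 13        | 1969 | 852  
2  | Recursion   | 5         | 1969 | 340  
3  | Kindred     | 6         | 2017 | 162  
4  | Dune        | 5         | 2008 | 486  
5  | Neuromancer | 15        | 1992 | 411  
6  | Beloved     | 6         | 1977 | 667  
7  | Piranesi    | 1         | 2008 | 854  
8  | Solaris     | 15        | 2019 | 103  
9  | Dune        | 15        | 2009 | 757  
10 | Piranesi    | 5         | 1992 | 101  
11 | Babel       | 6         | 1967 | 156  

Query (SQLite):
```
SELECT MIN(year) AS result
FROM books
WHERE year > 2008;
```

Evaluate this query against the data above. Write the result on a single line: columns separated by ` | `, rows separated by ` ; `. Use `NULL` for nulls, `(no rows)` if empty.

Rows where year > 2008 → year values: [2017, 2019, 2009].
MIN of non-NULL values = 2009.

2009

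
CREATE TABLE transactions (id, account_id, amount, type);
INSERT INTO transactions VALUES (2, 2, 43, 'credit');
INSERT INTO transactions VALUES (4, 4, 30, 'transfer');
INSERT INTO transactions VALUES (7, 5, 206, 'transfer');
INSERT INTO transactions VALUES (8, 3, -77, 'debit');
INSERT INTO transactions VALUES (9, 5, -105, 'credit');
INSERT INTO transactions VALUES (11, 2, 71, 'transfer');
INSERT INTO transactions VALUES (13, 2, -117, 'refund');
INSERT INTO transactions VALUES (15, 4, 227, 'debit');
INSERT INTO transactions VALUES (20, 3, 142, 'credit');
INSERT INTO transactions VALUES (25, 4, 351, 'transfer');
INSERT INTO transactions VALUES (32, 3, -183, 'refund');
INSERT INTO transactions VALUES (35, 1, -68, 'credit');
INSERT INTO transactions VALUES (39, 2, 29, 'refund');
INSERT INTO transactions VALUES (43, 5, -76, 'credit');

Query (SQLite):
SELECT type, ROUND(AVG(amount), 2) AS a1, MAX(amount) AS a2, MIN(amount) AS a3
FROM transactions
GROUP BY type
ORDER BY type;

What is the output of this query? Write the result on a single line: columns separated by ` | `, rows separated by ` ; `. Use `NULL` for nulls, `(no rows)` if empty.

credit | -12.8 | 142 | -105 ; debit | 75 | 227 | -77 ; refund | -90.33 | 29 | -183 ; transfer | 164.5 | 351 | 30

Group transactions by type.
Per group compute: ROUND(AVG(amount), 2), MAX(amount), MIN(amount).
  credit: ids {2, 9, 20, 35, 43} → ROUND(AVG(amount), 2)=-12.8, MAX(amount)=142, MIN(amount)=-105
  debit: ids {8, 15} → ROUND(AVG(amount), 2)=75, MAX(amount)=227, MIN(amount)=-77
  refund: ids {13, 32, 39} → ROUND(AVG(amount), 2)=-90.33, MAX(amount)=29, MIN(amount)=-183
  transfer: ids {4, 7, 11, 25} → ROUND(AVG(amount), 2)=164.5, MAX(amount)=351, MIN(amount)=30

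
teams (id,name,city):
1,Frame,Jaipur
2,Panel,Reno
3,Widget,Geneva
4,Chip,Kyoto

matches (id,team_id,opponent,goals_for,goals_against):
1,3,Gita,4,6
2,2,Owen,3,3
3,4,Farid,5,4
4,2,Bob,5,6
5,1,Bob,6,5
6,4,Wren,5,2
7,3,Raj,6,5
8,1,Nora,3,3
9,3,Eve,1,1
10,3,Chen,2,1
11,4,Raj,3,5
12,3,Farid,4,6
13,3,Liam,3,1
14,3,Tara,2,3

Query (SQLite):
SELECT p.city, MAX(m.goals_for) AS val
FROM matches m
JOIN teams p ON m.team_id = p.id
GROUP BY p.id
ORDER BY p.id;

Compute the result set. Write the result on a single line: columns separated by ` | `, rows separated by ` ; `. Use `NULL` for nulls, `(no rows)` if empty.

Join each matches row to its teams via team_id.
Group joined rows by teams.id; compute MAX(m.goals_for) per group.
  1: ids {5, 8} → MAX(m.goals_for)=6
  2: ids {2, 4} → MAX(m.goals_for)=5
  3: ids {1, 7, 9, 10, 12, 13, 14} → MAX(m.goals_for)=6
  4: ids {3, 6, 11} → MAX(m.goals_for)=5

Jaipur | 6 ; Reno | 5 ; Geneva | 6 ; Kyoto | 5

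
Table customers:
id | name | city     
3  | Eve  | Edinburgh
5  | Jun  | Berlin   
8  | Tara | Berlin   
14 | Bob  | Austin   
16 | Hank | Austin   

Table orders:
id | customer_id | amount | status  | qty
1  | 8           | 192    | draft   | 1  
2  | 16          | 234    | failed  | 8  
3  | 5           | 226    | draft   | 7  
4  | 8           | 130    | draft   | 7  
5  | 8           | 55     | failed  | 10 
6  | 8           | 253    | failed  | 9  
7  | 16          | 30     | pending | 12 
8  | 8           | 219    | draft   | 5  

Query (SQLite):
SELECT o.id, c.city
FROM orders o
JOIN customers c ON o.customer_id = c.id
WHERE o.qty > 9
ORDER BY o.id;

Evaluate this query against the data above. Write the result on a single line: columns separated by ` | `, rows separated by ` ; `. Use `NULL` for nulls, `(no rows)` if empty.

5 | Berlin ; 7 | Austin

Each orders row matches the customers row where customer_id = customers.id.
Then keep rows with o.qty > 9.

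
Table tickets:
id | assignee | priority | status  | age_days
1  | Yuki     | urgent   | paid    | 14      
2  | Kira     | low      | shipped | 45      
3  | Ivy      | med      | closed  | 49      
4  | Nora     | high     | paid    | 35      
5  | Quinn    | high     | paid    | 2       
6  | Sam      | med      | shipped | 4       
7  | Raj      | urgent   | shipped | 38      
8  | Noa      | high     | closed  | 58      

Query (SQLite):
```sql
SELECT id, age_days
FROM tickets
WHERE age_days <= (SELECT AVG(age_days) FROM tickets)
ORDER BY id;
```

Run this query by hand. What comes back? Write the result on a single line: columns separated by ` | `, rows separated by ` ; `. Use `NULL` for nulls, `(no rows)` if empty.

1 | 14 ; 5 | 2 ; 6 | 4

Scalar subquery: AVG(age_days) over all tickets rows = 30.625.
Keep rows where age_days <= that value.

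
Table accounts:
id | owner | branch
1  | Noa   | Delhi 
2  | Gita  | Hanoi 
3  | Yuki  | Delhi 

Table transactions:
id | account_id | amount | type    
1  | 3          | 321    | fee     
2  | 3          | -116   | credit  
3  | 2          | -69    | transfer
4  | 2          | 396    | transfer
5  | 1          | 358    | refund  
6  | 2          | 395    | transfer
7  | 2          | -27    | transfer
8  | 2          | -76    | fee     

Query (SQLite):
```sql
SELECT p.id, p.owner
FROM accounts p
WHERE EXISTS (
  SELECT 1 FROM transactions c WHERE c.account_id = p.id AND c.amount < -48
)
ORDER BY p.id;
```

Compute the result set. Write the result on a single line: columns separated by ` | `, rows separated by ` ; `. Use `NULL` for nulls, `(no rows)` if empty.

2 | Gita ; 3 | Yuki

For each accounts row, check whether any transactions with matching account_id has amount < -48.
Keep rows where that is true.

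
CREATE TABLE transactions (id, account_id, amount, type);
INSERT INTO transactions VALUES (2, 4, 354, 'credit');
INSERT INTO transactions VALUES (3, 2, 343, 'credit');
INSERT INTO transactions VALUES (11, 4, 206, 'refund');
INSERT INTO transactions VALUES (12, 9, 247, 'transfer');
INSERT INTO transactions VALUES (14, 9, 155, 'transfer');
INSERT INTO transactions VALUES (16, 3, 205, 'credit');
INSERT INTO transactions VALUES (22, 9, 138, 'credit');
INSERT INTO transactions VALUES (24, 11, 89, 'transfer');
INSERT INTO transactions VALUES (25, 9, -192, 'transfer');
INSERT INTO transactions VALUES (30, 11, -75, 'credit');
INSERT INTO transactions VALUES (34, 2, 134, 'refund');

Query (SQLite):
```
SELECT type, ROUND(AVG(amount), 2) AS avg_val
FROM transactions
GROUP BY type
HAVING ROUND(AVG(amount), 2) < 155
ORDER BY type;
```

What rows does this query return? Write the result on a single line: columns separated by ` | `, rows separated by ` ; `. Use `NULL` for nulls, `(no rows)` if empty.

transfer | 74.75

Partition transactions by type; compute ROUND(AVG(amount), 2) within each group.
HAVING: keep groups where ROUND(AVG(amount), 2) < 155.
  credit: ids {2, 3, 16, 22, 30} → ROUND(AVG(amount), 2)=193
  refund: ids {11, 34} → ROUND(AVG(amount), 2)=170
  transfer: ids {12, 14, 24, 25} → ROUND(AVG(amount), 2)=74.75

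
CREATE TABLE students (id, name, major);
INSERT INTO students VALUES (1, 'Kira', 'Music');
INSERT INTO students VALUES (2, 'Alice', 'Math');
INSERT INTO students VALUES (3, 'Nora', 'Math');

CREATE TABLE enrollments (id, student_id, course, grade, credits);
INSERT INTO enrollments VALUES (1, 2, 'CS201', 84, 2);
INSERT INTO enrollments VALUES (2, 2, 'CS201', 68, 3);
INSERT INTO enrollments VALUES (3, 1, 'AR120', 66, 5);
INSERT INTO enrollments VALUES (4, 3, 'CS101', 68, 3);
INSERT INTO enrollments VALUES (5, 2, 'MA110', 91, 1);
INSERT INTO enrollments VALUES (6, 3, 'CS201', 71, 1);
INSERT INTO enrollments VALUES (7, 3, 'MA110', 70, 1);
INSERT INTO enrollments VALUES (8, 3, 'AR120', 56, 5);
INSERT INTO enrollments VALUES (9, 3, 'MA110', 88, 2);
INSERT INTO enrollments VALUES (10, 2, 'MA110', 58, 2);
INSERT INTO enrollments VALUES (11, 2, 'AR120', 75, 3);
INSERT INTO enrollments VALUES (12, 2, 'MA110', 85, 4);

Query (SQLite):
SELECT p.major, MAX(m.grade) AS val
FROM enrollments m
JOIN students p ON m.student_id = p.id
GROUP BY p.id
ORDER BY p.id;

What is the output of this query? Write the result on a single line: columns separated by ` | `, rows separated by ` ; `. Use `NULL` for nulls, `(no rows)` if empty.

Music | 66 ; Math | 91 ; Math | 88

Join each enrollments row to its students via student_id.
Group joined rows by students.id; compute MAX(m.grade) per group.
  1: ids {3} → MAX(m.grade)=66
  2: ids {1, 2, 5, 10, 11, 12} → MAX(m.grade)=91
  3: ids {4, 6, 7, 8, 9} → MAX(m.grade)=88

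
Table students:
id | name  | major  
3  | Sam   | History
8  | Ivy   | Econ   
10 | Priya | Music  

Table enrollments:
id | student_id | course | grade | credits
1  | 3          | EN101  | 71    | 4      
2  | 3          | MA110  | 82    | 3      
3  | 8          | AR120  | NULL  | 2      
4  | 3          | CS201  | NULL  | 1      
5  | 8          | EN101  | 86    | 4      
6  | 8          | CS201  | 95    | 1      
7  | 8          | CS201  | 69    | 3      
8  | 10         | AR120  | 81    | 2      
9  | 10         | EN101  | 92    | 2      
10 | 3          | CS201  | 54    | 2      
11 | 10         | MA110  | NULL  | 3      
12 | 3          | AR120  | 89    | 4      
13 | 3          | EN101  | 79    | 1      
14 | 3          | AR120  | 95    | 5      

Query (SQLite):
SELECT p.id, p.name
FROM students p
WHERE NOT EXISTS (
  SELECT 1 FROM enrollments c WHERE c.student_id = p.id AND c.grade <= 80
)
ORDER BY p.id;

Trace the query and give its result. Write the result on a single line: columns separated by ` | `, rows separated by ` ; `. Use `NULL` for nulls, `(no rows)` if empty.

For each students row, check whether any enrollments with matching student_id has grade <= 80.
Keep rows where that is false.

10 | Priya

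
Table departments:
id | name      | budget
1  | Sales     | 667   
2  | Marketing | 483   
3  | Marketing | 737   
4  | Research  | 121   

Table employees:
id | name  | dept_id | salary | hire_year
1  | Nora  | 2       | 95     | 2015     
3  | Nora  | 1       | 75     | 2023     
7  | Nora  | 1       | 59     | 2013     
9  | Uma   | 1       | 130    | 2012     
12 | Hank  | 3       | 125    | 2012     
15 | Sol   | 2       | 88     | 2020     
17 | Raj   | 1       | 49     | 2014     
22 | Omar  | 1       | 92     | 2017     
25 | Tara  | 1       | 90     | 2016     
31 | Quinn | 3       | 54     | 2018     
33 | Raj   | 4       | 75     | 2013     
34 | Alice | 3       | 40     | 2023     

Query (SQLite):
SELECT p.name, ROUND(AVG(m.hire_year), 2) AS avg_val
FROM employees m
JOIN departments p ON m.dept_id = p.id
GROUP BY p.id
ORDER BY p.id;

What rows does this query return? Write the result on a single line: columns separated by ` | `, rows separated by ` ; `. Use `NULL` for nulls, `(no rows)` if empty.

Sales | 2015.83 ; Marketing | 2017.5 ; Marketing | 2017.67 ; Research | 2013

Join each employees row to its departments via dept_id.
Group joined rows by departments.id; compute ROUND(AVG(m.hire_year), 2) per group.
  1: ids {3, 7, 9, 17, 22, 25} → ROUND(AVG(m.hire_year), 2)=2015.83
  2: ids {1, 15} → ROUND(AVG(m.hire_year), 2)=2017.5
  3: ids {12, 31, 34} → ROUND(AVG(m.hire_year), 2)=2017.67
  4: ids {33} → ROUND(AVG(m.hire_year), 2)=2013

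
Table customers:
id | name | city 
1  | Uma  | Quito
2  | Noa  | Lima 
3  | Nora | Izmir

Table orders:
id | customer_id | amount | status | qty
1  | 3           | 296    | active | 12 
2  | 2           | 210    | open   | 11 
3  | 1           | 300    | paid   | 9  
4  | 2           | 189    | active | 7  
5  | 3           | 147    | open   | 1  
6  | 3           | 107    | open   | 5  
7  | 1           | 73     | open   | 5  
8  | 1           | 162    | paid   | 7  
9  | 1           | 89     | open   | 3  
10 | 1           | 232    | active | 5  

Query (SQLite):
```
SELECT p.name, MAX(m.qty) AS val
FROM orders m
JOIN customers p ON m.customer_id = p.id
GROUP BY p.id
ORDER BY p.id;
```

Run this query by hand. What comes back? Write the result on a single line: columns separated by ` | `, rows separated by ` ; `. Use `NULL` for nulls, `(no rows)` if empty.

Join each orders row to its customers via customer_id.
Group joined rows by customers.id; compute MAX(m.qty) per group.
  1: ids {3, 7, 8, 9, 10} → MAX(m.qty)=9
  2: ids {2, 4} → MAX(m.qty)=11
  3: ids {1, 5, 6} → MAX(m.qty)=12

Uma | 9 ; Noa | 11 ; Nora | 12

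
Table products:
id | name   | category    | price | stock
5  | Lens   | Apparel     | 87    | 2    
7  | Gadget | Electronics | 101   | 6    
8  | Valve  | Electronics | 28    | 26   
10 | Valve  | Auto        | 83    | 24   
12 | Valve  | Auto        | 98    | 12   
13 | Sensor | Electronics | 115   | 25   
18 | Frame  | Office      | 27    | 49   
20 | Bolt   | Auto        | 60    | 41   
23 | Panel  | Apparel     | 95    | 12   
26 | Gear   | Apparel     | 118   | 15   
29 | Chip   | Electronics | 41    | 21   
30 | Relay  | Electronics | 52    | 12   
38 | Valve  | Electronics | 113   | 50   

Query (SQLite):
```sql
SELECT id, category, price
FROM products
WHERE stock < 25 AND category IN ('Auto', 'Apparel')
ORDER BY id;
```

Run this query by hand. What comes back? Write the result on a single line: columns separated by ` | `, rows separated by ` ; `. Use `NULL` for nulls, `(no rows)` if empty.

5 | Apparel | 87 ; 10 | Auto | 83 ; 12 | Auto | 98 ; 23 | Apparel | 95 ; 26 | Apparel | 118

stock < 25: ids {5, 7, 10, 12, 23, 26, 29, 30}
category IN ('Auto', 'Apparel'): ids {5, 10, 12, 20, 23, 26}
Combine with AND.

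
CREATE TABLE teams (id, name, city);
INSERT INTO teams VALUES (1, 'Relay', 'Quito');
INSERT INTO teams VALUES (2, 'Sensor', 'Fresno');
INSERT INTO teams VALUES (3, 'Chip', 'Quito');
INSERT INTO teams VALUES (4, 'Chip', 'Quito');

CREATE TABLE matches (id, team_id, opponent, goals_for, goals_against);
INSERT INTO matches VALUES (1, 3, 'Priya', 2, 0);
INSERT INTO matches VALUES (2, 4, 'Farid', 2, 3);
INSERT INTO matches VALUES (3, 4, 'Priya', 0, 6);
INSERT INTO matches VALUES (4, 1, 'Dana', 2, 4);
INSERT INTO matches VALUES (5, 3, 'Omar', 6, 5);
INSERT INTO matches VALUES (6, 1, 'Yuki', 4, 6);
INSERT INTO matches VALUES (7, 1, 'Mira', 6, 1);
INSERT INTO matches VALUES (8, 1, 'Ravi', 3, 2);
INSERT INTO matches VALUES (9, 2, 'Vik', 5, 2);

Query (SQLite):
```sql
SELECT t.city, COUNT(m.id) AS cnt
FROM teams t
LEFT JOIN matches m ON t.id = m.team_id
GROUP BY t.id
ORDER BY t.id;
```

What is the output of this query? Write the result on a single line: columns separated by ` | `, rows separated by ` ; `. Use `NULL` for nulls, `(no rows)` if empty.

LEFT JOIN keeps every teams row; unmatched ones get NULL for matches columns.
Group by teams.id and compute COUNT(m.id). COUNT(col) of an all-NULL group is 0.
  1: ids {4, 6, 7, 8} → COUNT(m.id)=4
  2: ids {9} → COUNT(m.id)=1
  3: ids {1, 5} → COUNT(m.id)=2
  4: ids {2, 3} → COUNT(m.id)=2

Quito | 4 ; Fresno | 1 ; Quito | 2 ; Quito | 2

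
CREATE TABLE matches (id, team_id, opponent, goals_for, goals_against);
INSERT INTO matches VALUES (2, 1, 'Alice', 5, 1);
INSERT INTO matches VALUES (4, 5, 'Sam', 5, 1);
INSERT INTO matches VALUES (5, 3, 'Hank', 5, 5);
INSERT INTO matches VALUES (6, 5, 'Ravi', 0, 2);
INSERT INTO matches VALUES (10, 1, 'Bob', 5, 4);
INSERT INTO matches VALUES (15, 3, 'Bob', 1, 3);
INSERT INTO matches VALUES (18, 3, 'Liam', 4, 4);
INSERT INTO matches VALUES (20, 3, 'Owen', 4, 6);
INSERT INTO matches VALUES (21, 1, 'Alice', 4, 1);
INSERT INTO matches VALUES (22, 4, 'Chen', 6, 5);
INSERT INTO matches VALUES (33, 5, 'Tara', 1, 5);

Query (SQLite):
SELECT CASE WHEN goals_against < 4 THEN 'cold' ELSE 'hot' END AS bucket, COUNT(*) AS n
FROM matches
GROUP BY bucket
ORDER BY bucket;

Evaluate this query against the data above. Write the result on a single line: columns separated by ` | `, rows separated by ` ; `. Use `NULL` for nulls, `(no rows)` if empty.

Bucket rows by goals_against < 4 → 'cold' else 'hot'; count each bucket.

cold | 5 ; hot | 6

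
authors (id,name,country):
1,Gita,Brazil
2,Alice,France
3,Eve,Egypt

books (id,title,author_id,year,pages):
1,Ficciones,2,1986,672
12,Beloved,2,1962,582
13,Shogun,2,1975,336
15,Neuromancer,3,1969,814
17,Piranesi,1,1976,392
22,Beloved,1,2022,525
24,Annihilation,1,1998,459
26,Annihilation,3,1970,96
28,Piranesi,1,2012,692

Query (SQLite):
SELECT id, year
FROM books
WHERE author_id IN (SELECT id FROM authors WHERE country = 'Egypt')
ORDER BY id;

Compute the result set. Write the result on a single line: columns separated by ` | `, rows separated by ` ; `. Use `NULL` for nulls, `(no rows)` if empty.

Inner query: authors.id where country = 'Egypt'.
Outer: keep books rows whose author_id is in that set.
Inner query → {3}

15 | 1969 ; 26 | 1970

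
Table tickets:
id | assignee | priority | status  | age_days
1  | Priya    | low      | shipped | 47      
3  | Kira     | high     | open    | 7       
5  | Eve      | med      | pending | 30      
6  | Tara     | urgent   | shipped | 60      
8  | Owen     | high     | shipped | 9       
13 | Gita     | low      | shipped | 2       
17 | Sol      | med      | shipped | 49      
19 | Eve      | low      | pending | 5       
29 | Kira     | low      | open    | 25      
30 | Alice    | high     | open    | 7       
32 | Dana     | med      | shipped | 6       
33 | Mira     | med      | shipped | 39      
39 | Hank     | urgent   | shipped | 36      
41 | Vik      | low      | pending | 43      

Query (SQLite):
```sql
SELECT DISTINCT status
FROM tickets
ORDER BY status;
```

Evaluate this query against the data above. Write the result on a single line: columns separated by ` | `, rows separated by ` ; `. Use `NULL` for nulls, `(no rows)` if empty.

Collect distinct status values from tickets.

open ; pending ; shipped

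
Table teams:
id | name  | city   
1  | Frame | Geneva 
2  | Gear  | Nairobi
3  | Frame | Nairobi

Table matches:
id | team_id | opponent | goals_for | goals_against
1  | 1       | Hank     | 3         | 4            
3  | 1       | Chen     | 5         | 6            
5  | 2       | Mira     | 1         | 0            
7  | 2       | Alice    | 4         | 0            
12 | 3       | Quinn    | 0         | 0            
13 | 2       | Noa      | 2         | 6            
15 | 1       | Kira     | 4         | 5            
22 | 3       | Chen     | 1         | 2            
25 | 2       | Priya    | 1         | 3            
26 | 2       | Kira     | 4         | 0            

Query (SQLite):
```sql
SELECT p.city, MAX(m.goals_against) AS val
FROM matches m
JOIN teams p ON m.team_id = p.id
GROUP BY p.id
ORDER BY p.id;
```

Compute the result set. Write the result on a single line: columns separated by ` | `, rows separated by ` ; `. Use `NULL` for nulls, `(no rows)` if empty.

Geneva | 6 ; Nairobi | 6 ; Nairobi | 2

Join each matches row to its teams via team_id.
Group joined rows by teams.id; compute MAX(m.goals_against) per group.
  1: ids {1, 3, 15} → MAX(m.goals_against)=6
  2: ids {5, 7, 13, 25, 26} → MAX(m.goals_against)=6
  3: ids {12, 22} → MAX(m.goals_against)=2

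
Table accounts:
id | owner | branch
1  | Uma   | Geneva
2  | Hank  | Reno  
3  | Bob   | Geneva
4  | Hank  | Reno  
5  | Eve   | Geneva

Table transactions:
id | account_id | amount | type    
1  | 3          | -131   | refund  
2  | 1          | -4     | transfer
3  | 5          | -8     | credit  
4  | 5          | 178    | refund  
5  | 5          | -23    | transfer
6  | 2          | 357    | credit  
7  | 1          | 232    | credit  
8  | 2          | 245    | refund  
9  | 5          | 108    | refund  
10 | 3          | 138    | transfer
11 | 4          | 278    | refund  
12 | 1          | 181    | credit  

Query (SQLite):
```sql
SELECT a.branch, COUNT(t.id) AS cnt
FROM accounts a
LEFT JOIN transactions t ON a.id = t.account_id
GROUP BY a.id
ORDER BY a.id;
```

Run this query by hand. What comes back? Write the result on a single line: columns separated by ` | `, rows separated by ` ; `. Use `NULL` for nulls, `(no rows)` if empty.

Geneva | 3 ; Reno | 2 ; Geneva | 2 ; Reno | 1 ; Geneva | 4

LEFT JOIN keeps every accounts row; unmatched ones get NULL for transactions columns.
Group by accounts.id and compute COUNT(t.id). COUNT(col) of an all-NULL group is 0.
  1: ids {2, 7, 12} → COUNT(t.id)=3
  2: ids {6, 8} → COUNT(t.id)=2
  3: ids {1, 10} → COUNT(t.id)=2
  4: ids {11} → COUNT(t.id)=1
  5: ids {3, 4, 5, 9} → COUNT(t.id)=4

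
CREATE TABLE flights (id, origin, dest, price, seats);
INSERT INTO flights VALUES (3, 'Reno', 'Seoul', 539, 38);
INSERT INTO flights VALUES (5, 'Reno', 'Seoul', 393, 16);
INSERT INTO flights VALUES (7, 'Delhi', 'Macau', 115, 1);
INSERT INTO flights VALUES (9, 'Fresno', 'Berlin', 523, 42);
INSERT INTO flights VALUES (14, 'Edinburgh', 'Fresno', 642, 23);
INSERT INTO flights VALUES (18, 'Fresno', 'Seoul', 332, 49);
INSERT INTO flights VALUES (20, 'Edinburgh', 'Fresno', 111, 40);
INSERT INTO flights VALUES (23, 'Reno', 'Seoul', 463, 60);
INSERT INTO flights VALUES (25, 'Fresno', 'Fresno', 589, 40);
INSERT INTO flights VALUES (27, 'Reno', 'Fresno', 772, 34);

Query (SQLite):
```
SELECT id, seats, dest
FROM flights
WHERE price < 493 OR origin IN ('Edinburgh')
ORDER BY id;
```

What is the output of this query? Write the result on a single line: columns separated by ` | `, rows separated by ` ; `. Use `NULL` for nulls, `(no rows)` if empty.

5 | 16 | Seoul ; 7 | 1 | Macau ; 14 | 23 | Fresno ; 18 | 49 | Seoul ; 20 | 40 | Fresno ; 23 | 60 | Seoul

price < 493: ids {5, 7, 18, 20, 23}
origin IN ('Edinburgh'): ids {14, 20}
Combine with OR.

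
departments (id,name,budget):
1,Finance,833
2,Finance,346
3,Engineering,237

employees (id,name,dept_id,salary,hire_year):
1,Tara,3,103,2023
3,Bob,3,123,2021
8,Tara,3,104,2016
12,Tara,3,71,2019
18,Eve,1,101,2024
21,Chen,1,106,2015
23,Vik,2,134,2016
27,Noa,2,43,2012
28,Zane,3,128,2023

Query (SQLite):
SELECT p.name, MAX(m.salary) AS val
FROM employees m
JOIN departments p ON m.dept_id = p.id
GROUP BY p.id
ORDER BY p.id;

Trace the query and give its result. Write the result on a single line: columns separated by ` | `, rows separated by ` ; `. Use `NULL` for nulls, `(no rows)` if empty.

Join each employees row to its departments via dept_id.
Group joined rows by departments.id; compute MAX(m.salary) per group.
  1: ids {18, 21} → MAX(m.salary)=106
  2: ids {23, 27} → MAX(m.salary)=134
  3: ids {1, 3, 8, 12, 28} → MAX(m.salary)=128

Finance | 106 ; Finance | 134 ; Engineering | 128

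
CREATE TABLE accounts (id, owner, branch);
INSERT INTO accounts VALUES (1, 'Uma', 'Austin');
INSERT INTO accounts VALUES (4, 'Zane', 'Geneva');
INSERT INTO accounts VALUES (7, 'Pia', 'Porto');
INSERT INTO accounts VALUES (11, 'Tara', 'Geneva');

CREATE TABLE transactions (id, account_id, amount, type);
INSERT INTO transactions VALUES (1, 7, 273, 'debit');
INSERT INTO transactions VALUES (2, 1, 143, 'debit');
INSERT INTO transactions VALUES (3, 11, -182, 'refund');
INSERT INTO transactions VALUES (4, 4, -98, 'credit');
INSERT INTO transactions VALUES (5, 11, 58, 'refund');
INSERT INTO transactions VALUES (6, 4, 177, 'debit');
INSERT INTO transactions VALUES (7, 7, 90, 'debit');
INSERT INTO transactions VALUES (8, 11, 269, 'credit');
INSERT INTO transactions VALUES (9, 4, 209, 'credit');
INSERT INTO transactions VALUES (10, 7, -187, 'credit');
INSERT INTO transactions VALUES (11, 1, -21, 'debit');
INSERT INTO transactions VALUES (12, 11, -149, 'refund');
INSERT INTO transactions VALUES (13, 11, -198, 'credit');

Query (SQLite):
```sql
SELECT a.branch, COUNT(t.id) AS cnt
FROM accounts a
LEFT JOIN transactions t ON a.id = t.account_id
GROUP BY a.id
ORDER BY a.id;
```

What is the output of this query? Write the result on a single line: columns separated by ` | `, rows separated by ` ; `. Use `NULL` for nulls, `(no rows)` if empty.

LEFT JOIN keeps every accounts row; unmatched ones get NULL for transactions columns.
Group by accounts.id and compute COUNT(t.id). COUNT(col) of an all-NULL group is 0.
  1: ids {2, 11} → COUNT(t.id)=2
  4: ids {4, 6, 9} → COUNT(t.id)=3
  7: ids {1, 7, 10} → COUNT(t.id)=3
  11: ids {3, 5, 8, 12, 13} → COUNT(t.id)=5

Austin | 2 ; Geneva | 3 ; Porto | 3 ; Geneva | 5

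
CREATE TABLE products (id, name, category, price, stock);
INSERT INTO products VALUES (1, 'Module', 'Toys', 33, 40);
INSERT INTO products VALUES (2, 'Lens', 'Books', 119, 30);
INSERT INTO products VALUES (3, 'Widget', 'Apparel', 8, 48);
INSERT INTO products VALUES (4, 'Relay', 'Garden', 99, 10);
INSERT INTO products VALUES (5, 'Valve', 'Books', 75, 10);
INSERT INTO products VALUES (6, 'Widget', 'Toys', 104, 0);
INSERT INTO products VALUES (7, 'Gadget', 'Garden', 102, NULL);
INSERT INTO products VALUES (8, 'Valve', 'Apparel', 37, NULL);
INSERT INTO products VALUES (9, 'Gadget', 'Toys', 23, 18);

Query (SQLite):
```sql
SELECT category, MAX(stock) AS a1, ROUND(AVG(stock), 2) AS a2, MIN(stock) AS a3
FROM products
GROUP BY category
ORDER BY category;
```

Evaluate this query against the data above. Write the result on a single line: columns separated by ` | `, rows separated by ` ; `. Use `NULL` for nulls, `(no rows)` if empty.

Apparel | 48 | 48 | 48 ; Books | 30 | 20 | 10 ; Garden | 10 | 10 | 10 ; Toys | 40 | 19.33 | 0

Group products by category.
Per group compute: MAX(stock), ROUND(AVG(stock), 2), MIN(stock).
  Apparel: ids {3, 8} → MAX(stock)=48, ROUND(AVG(stock), 2)=48, MIN(stock)=48
  Books: ids {2, 5} → MAX(stock)=30, ROUND(AVG(stock), 2)=20, MIN(stock)=10
  Garden: ids {4, 7} → MAX(stock)=10, ROUND(AVG(stock), 2)=10, MIN(stock)=10
  Toys: ids {1, 6, 9} → MAX(stock)=40, ROUND(AVG(stock), 2)=19.33, MIN(stock)=0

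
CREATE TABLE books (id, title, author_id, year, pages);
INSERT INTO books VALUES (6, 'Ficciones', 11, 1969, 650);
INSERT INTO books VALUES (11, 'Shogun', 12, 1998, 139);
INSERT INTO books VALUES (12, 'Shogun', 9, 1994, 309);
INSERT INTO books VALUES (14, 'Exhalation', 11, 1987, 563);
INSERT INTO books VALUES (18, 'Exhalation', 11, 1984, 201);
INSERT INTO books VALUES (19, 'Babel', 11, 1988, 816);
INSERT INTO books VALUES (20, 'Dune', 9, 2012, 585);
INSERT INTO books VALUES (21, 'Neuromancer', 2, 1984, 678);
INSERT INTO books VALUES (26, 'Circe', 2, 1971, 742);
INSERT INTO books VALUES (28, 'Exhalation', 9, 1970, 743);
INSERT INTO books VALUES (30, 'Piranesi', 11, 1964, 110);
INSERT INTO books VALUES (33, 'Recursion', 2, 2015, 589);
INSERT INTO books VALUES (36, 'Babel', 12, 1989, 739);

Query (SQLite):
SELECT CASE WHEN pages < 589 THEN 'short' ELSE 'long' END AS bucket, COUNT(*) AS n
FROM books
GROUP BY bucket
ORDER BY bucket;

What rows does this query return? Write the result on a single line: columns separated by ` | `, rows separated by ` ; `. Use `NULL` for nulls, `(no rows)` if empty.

long | 7 ; short | 6

Bucket rows by pages < 589 → 'short' else 'long'; count each bucket.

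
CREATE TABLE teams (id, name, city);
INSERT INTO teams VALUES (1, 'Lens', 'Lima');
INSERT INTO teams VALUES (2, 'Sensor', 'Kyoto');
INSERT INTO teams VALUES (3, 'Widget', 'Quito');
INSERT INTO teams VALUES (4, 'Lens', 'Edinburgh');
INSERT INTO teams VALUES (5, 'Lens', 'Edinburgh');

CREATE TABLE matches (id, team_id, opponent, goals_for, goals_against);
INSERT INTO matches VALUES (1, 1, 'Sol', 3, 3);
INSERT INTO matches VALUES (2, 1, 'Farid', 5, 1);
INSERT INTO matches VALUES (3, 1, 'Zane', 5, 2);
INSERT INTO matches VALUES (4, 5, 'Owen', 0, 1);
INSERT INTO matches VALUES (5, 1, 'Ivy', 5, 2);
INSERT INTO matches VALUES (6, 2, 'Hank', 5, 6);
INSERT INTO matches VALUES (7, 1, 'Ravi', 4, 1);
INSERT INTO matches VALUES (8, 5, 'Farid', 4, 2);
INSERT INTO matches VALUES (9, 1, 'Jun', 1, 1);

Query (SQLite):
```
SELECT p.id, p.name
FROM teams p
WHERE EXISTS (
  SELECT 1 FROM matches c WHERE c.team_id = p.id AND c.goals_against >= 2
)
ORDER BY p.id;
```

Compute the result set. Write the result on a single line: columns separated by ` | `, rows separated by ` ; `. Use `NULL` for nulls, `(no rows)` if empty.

For each teams row, check whether any matches with matching team_id has goals_against >= 2.
Keep rows where that is true.

1 | Lens ; 2 | Sensor ; 5 | Lens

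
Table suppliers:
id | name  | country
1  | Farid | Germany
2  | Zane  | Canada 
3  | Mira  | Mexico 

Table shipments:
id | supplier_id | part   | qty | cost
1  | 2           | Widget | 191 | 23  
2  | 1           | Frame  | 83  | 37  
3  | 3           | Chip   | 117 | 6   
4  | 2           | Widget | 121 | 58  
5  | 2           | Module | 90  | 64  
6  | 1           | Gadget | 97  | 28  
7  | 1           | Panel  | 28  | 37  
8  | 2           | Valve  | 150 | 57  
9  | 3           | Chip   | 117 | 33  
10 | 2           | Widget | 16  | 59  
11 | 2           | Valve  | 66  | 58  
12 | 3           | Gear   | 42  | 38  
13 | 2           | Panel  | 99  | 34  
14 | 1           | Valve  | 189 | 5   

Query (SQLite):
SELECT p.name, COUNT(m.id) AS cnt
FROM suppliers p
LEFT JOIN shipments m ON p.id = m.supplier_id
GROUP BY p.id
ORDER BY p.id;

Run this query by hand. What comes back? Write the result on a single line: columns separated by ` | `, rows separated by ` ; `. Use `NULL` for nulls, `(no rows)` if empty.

Farid | 4 ; Zane | 7 ; Mira | 3

LEFT JOIN keeps every suppliers row; unmatched ones get NULL for shipments columns.
Group by suppliers.id and compute COUNT(m.id). COUNT(col) of an all-NULL group is 0.
  1: ids {2, 6, 7, 14} → COUNT(m.id)=4
  2: ids {1, 4, 5, 8, 10, 11, 13} → COUNT(m.id)=7
  3: ids {3, 9, 12} → COUNT(m.id)=3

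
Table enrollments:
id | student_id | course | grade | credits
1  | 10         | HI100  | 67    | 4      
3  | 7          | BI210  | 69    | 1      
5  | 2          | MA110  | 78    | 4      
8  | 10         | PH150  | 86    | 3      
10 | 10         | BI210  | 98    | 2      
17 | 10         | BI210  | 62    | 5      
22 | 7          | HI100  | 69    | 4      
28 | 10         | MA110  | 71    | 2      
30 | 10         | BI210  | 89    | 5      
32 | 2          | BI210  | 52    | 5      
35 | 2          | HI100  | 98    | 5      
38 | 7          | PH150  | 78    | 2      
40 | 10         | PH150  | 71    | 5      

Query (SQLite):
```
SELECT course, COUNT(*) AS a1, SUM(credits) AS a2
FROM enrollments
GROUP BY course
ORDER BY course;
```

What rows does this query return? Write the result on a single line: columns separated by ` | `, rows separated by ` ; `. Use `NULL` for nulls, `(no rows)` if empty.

Group enrollments by course.
Per group compute: COUNT(*), SUM(credits).
  BI210: ids {3, 10, 17, 30, 32} → COUNT(*)=5, SUM(credits)=18
  HI100: ids {1, 22, 35} → COUNT(*)=3, SUM(credits)=13
  MA110: ids {5, 28} → COUNT(*)=2, SUM(credits)=6
  PH150: ids {8, 38, 40} → COUNT(*)=3, SUM(credits)=10

BI210 | 5 | 18 ; HI100 | 3 | 13 ; MA110 | 2 | 6 ; PH150 | 3 | 10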